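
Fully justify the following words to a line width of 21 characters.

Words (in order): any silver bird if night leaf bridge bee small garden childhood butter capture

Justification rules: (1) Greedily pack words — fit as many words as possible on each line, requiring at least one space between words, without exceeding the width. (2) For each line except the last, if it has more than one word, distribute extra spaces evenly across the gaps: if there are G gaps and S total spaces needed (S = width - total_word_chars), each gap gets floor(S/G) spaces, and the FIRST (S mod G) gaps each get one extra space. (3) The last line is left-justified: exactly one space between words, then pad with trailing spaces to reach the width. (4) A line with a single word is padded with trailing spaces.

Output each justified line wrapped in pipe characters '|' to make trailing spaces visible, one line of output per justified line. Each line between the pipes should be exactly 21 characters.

Line 1: ['any', 'silver', 'bird', 'if'] (min_width=18, slack=3)
Line 2: ['night', 'leaf', 'bridge', 'bee'] (min_width=21, slack=0)
Line 3: ['small', 'garden'] (min_width=12, slack=9)
Line 4: ['childhood', 'butter'] (min_width=16, slack=5)
Line 5: ['capture'] (min_width=7, slack=14)

Answer: |any  silver  bird  if|
|night leaf bridge bee|
|small          garden|
|childhood      butter|
|capture              |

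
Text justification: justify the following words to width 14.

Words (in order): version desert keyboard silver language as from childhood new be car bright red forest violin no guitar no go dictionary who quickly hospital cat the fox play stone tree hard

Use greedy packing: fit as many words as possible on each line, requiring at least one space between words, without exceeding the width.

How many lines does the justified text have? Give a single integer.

Answer: 15

Derivation:
Line 1: ['version', 'desert'] (min_width=14, slack=0)
Line 2: ['keyboard'] (min_width=8, slack=6)
Line 3: ['silver'] (min_width=6, slack=8)
Line 4: ['language', 'as'] (min_width=11, slack=3)
Line 5: ['from', 'childhood'] (min_width=14, slack=0)
Line 6: ['new', 'be', 'car'] (min_width=10, slack=4)
Line 7: ['bright', 'red'] (min_width=10, slack=4)
Line 8: ['forest', 'violin'] (min_width=13, slack=1)
Line 9: ['no', 'guitar', 'no'] (min_width=12, slack=2)
Line 10: ['go', 'dictionary'] (min_width=13, slack=1)
Line 11: ['who', 'quickly'] (min_width=11, slack=3)
Line 12: ['hospital', 'cat'] (min_width=12, slack=2)
Line 13: ['the', 'fox', 'play'] (min_width=12, slack=2)
Line 14: ['stone', 'tree'] (min_width=10, slack=4)
Line 15: ['hard'] (min_width=4, slack=10)
Total lines: 15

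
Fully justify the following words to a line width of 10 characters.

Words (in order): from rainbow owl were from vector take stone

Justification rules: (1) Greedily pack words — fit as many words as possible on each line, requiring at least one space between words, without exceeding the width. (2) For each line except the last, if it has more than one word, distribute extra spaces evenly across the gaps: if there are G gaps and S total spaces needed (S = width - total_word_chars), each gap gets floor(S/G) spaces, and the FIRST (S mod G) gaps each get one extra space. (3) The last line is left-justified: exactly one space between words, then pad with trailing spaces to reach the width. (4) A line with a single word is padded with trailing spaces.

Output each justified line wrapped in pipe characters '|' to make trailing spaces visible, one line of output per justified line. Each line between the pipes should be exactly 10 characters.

Line 1: ['from'] (min_width=4, slack=6)
Line 2: ['rainbow'] (min_width=7, slack=3)
Line 3: ['owl', 'were'] (min_width=8, slack=2)
Line 4: ['from'] (min_width=4, slack=6)
Line 5: ['vector'] (min_width=6, slack=4)
Line 6: ['take', 'stone'] (min_width=10, slack=0)

Answer: |from      |
|rainbow   |
|owl   were|
|from      |
|vector    |
|take stone|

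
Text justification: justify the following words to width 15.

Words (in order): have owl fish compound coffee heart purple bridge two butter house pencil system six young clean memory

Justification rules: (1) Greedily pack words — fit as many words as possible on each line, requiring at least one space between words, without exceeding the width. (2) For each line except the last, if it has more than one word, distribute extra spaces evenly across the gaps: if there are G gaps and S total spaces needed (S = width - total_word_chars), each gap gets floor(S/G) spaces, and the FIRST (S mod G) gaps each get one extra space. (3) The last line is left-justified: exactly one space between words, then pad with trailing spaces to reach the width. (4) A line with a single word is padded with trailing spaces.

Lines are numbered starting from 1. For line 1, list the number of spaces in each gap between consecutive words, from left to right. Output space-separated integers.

Line 1: ['have', 'owl', 'fish'] (min_width=13, slack=2)
Line 2: ['compound', 'coffee'] (min_width=15, slack=0)
Line 3: ['heart', 'purple'] (min_width=12, slack=3)
Line 4: ['bridge', 'two'] (min_width=10, slack=5)
Line 5: ['butter', 'house'] (min_width=12, slack=3)
Line 6: ['pencil', 'system'] (min_width=13, slack=2)
Line 7: ['six', 'young', 'clean'] (min_width=15, slack=0)
Line 8: ['memory'] (min_width=6, slack=9)

Answer: 2 2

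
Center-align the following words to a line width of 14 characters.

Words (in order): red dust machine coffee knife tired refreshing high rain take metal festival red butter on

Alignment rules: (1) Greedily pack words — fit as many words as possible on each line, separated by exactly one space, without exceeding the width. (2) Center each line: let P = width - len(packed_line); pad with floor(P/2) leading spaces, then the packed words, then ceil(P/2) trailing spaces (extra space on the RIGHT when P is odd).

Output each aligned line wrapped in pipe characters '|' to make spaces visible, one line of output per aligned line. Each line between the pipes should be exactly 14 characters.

Answer: |   red dust   |
|machine coffee|
| knife tired  |
|  refreshing  |
|high rain take|
|metal festival|
|red butter on |

Derivation:
Line 1: ['red', 'dust'] (min_width=8, slack=6)
Line 2: ['machine', 'coffee'] (min_width=14, slack=0)
Line 3: ['knife', 'tired'] (min_width=11, slack=3)
Line 4: ['refreshing'] (min_width=10, slack=4)
Line 5: ['high', 'rain', 'take'] (min_width=14, slack=0)
Line 6: ['metal', 'festival'] (min_width=14, slack=0)
Line 7: ['red', 'butter', 'on'] (min_width=13, slack=1)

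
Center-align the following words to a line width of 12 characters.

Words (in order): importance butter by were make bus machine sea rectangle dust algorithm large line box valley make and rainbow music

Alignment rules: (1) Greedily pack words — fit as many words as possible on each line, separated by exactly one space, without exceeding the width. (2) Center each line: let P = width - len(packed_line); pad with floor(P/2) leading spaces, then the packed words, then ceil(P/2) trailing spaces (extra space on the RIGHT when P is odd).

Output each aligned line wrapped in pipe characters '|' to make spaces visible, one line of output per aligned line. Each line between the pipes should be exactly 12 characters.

Line 1: ['importance'] (min_width=10, slack=2)
Line 2: ['butter', 'by'] (min_width=9, slack=3)
Line 3: ['were', 'make'] (min_width=9, slack=3)
Line 4: ['bus', 'machine'] (min_width=11, slack=1)
Line 5: ['sea'] (min_width=3, slack=9)
Line 6: ['rectangle'] (min_width=9, slack=3)
Line 7: ['dust'] (min_width=4, slack=8)
Line 8: ['algorithm'] (min_width=9, slack=3)
Line 9: ['large', 'line'] (min_width=10, slack=2)
Line 10: ['box', 'valley'] (min_width=10, slack=2)
Line 11: ['make', 'and'] (min_width=8, slack=4)
Line 12: ['rainbow'] (min_width=7, slack=5)
Line 13: ['music'] (min_width=5, slack=7)

Answer: | importance |
| butter by  |
| were make  |
|bus machine |
|    sea     |
| rectangle  |
|    dust    |
| algorithm  |
| large line |
| box valley |
|  make and  |
|  rainbow   |
|   music    |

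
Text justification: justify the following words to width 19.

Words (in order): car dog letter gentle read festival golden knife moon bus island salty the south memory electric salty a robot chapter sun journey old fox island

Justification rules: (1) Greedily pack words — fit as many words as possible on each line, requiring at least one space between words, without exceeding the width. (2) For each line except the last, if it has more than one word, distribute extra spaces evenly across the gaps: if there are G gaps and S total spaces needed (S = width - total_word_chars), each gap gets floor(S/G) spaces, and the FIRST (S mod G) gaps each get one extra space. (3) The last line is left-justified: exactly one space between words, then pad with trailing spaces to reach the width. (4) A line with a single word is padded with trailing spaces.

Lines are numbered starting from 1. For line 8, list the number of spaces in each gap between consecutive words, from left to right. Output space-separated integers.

Answer: 2 2

Derivation:
Line 1: ['car', 'dog', 'letter'] (min_width=14, slack=5)
Line 2: ['gentle', 'read'] (min_width=11, slack=8)
Line 3: ['festival', 'golden'] (min_width=15, slack=4)
Line 4: ['knife', 'moon', 'bus'] (min_width=14, slack=5)
Line 5: ['island', 'salty', 'the'] (min_width=16, slack=3)
Line 6: ['south', 'memory'] (min_width=12, slack=7)
Line 7: ['electric', 'salty', 'a'] (min_width=16, slack=3)
Line 8: ['robot', 'chapter', 'sun'] (min_width=17, slack=2)
Line 9: ['journey', 'old', 'fox'] (min_width=15, slack=4)
Line 10: ['island'] (min_width=6, slack=13)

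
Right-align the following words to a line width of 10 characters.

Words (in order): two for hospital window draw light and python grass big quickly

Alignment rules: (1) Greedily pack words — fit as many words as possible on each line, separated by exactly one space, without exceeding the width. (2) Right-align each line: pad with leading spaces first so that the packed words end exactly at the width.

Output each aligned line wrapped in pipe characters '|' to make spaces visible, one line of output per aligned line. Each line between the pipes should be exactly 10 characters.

Line 1: ['two', 'for'] (min_width=7, slack=3)
Line 2: ['hospital'] (min_width=8, slack=2)
Line 3: ['window'] (min_width=6, slack=4)
Line 4: ['draw', 'light'] (min_width=10, slack=0)
Line 5: ['and', 'python'] (min_width=10, slack=0)
Line 6: ['grass', 'big'] (min_width=9, slack=1)
Line 7: ['quickly'] (min_width=7, slack=3)

Answer: |   two for|
|  hospital|
|    window|
|draw light|
|and python|
| grass big|
|   quickly|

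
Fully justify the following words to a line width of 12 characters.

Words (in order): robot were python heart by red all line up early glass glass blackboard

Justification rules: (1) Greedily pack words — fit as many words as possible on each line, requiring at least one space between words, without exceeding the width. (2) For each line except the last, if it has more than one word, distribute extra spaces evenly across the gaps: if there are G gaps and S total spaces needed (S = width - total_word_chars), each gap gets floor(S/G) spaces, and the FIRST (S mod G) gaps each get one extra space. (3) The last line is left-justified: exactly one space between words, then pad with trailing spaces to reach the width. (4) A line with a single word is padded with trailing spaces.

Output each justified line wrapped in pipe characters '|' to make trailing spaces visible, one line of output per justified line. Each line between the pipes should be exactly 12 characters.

Answer: |robot   were|
|python heart|
|by  red  all|
|line      up|
|early  glass|
|glass       |
|blackboard  |

Derivation:
Line 1: ['robot', 'were'] (min_width=10, slack=2)
Line 2: ['python', 'heart'] (min_width=12, slack=0)
Line 3: ['by', 'red', 'all'] (min_width=10, slack=2)
Line 4: ['line', 'up'] (min_width=7, slack=5)
Line 5: ['early', 'glass'] (min_width=11, slack=1)
Line 6: ['glass'] (min_width=5, slack=7)
Line 7: ['blackboard'] (min_width=10, slack=2)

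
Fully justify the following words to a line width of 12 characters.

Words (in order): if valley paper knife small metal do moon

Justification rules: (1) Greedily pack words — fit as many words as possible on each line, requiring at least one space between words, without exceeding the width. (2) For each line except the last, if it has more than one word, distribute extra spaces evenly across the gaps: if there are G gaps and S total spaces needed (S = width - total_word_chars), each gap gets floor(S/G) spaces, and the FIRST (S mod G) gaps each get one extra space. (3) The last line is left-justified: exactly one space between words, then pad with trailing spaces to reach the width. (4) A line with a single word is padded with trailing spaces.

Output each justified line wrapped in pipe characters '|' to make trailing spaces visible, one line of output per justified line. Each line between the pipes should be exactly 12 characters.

Line 1: ['if', 'valley'] (min_width=9, slack=3)
Line 2: ['paper', 'knife'] (min_width=11, slack=1)
Line 3: ['small', 'metal'] (min_width=11, slack=1)
Line 4: ['do', 'moon'] (min_width=7, slack=5)

Answer: |if    valley|
|paper  knife|
|small  metal|
|do moon     |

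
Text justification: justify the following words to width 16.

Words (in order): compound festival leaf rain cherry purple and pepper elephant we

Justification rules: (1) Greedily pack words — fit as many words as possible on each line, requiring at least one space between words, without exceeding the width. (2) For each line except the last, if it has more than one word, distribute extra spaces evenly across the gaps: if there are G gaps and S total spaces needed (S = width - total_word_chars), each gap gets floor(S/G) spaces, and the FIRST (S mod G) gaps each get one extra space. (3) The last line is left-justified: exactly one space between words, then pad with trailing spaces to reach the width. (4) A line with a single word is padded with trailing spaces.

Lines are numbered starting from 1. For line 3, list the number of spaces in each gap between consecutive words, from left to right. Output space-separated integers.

Answer: 6

Derivation:
Line 1: ['compound'] (min_width=8, slack=8)
Line 2: ['festival', 'leaf'] (min_width=13, slack=3)
Line 3: ['rain', 'cherry'] (min_width=11, slack=5)
Line 4: ['purple', 'and'] (min_width=10, slack=6)
Line 5: ['pepper', 'elephant'] (min_width=15, slack=1)
Line 6: ['we'] (min_width=2, slack=14)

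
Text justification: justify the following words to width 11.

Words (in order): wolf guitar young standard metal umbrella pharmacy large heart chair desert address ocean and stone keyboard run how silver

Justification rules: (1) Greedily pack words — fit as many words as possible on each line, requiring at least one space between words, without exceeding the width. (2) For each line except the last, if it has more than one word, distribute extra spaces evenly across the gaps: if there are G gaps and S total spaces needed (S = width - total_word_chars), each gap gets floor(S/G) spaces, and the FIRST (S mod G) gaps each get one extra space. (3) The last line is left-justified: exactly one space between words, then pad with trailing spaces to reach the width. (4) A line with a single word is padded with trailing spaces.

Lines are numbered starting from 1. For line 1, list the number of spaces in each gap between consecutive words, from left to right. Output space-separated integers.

Answer: 1

Derivation:
Line 1: ['wolf', 'guitar'] (min_width=11, slack=0)
Line 2: ['young'] (min_width=5, slack=6)
Line 3: ['standard'] (min_width=8, slack=3)
Line 4: ['metal'] (min_width=5, slack=6)
Line 5: ['umbrella'] (min_width=8, slack=3)
Line 6: ['pharmacy'] (min_width=8, slack=3)
Line 7: ['large', 'heart'] (min_width=11, slack=0)
Line 8: ['chair'] (min_width=5, slack=6)
Line 9: ['desert'] (min_width=6, slack=5)
Line 10: ['address'] (min_width=7, slack=4)
Line 11: ['ocean', 'and'] (min_width=9, slack=2)
Line 12: ['stone'] (min_width=5, slack=6)
Line 13: ['keyboard'] (min_width=8, slack=3)
Line 14: ['run', 'how'] (min_width=7, slack=4)
Line 15: ['silver'] (min_width=6, slack=5)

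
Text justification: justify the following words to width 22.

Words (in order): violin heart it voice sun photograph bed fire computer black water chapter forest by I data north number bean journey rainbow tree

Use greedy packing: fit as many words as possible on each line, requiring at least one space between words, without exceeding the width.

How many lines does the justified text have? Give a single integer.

Line 1: ['violin', 'heart', 'it', 'voice'] (min_width=21, slack=1)
Line 2: ['sun', 'photograph', 'bed'] (min_width=18, slack=4)
Line 3: ['fire', 'computer', 'black'] (min_width=19, slack=3)
Line 4: ['water', 'chapter', 'forest'] (min_width=20, slack=2)
Line 5: ['by', 'I', 'data', 'north', 'number'] (min_width=22, slack=0)
Line 6: ['bean', 'journey', 'rainbow'] (min_width=20, slack=2)
Line 7: ['tree'] (min_width=4, slack=18)
Total lines: 7

Answer: 7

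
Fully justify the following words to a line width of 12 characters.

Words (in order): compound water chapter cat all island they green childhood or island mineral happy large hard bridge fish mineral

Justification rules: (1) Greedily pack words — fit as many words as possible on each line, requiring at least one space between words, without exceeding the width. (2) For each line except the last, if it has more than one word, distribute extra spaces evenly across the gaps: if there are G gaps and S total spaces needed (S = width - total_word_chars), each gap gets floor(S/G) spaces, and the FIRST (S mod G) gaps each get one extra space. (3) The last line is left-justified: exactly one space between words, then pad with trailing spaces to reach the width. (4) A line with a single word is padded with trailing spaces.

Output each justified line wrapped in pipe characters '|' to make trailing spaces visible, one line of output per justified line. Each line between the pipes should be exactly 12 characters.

Answer: |compound    |
|water       |
|chapter  cat|
|all   island|
|they   green|
|childhood or|
|island      |
|mineral     |
|happy  large|
|hard  bridge|
|fish mineral|

Derivation:
Line 1: ['compound'] (min_width=8, slack=4)
Line 2: ['water'] (min_width=5, slack=7)
Line 3: ['chapter', 'cat'] (min_width=11, slack=1)
Line 4: ['all', 'island'] (min_width=10, slack=2)
Line 5: ['they', 'green'] (min_width=10, slack=2)
Line 6: ['childhood', 'or'] (min_width=12, slack=0)
Line 7: ['island'] (min_width=6, slack=6)
Line 8: ['mineral'] (min_width=7, slack=5)
Line 9: ['happy', 'large'] (min_width=11, slack=1)
Line 10: ['hard', 'bridge'] (min_width=11, slack=1)
Line 11: ['fish', 'mineral'] (min_width=12, slack=0)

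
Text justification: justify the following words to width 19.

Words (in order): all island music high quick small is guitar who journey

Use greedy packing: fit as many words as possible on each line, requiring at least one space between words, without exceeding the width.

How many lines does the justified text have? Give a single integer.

Line 1: ['all', 'island', 'music'] (min_width=16, slack=3)
Line 2: ['high', 'quick', 'small', 'is'] (min_width=19, slack=0)
Line 3: ['guitar', 'who', 'journey'] (min_width=18, slack=1)
Total lines: 3

Answer: 3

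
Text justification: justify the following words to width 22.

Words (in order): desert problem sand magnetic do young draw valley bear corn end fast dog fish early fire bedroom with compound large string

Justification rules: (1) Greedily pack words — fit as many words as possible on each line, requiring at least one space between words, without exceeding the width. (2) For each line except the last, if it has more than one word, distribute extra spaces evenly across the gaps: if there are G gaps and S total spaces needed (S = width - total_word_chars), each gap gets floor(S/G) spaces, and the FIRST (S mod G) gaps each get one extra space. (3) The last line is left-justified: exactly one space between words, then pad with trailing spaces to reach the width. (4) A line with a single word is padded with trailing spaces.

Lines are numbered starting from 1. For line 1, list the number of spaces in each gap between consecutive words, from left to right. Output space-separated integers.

Line 1: ['desert', 'problem', 'sand'] (min_width=19, slack=3)
Line 2: ['magnetic', 'do', 'young', 'draw'] (min_width=22, slack=0)
Line 3: ['valley', 'bear', 'corn', 'end'] (min_width=20, slack=2)
Line 4: ['fast', 'dog', 'fish', 'early'] (min_width=19, slack=3)
Line 5: ['fire', 'bedroom', 'with'] (min_width=17, slack=5)
Line 6: ['compound', 'large', 'string'] (min_width=21, slack=1)

Answer: 3 2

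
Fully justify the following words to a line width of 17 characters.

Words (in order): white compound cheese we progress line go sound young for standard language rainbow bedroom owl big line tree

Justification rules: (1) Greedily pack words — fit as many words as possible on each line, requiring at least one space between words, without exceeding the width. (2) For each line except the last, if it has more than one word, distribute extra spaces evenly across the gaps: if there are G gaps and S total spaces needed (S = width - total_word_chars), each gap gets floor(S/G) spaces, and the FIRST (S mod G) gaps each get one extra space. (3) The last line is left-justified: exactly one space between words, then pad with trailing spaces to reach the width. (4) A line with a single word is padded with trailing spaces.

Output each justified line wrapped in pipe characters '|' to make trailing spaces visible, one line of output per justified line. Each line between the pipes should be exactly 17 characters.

Answer: |white    compound|
|cheese         we|
|progress  line go|
|sound  young  for|
|standard language|
|rainbow   bedroom|
|owl big line tree|

Derivation:
Line 1: ['white', 'compound'] (min_width=14, slack=3)
Line 2: ['cheese', 'we'] (min_width=9, slack=8)
Line 3: ['progress', 'line', 'go'] (min_width=16, slack=1)
Line 4: ['sound', 'young', 'for'] (min_width=15, slack=2)
Line 5: ['standard', 'language'] (min_width=17, slack=0)
Line 6: ['rainbow', 'bedroom'] (min_width=15, slack=2)
Line 7: ['owl', 'big', 'line', 'tree'] (min_width=17, slack=0)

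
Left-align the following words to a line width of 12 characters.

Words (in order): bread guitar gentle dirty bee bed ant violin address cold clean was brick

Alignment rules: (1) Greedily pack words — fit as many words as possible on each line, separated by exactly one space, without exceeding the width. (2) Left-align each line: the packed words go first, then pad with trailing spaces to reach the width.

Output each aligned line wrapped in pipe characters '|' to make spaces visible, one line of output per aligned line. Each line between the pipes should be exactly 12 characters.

Line 1: ['bread', 'guitar'] (min_width=12, slack=0)
Line 2: ['gentle', 'dirty'] (min_width=12, slack=0)
Line 3: ['bee', 'bed', 'ant'] (min_width=11, slack=1)
Line 4: ['violin'] (min_width=6, slack=6)
Line 5: ['address', 'cold'] (min_width=12, slack=0)
Line 6: ['clean', 'was'] (min_width=9, slack=3)
Line 7: ['brick'] (min_width=5, slack=7)

Answer: |bread guitar|
|gentle dirty|
|bee bed ant |
|violin      |
|address cold|
|clean was   |
|brick       |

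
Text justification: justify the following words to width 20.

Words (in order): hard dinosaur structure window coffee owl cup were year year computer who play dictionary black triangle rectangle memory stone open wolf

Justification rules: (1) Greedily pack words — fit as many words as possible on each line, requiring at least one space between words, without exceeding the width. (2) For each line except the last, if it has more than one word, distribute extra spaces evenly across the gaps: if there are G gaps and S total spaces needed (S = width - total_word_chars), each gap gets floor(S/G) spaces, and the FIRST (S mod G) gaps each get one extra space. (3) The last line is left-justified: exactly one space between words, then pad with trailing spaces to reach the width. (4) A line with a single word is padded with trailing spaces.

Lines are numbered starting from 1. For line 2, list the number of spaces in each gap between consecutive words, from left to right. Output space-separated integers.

Line 1: ['hard', 'dinosaur'] (min_width=13, slack=7)
Line 2: ['structure', 'window'] (min_width=16, slack=4)
Line 3: ['coffee', 'owl', 'cup', 'were'] (min_width=19, slack=1)
Line 4: ['year', 'year', 'computer'] (min_width=18, slack=2)
Line 5: ['who', 'play', 'dictionary'] (min_width=19, slack=1)
Line 6: ['black', 'triangle'] (min_width=14, slack=6)
Line 7: ['rectangle', 'memory'] (min_width=16, slack=4)
Line 8: ['stone', 'open', 'wolf'] (min_width=15, slack=5)

Answer: 5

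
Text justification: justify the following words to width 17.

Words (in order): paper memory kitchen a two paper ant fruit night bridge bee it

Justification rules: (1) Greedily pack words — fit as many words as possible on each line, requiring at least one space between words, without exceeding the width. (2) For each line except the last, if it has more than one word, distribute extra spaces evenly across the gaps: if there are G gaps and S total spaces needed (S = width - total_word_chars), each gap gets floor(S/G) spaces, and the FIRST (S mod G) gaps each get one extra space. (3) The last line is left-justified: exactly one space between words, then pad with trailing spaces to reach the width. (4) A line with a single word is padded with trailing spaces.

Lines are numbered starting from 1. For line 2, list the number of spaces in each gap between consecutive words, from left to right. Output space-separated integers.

Answer: 3 3

Derivation:
Line 1: ['paper', 'memory'] (min_width=12, slack=5)
Line 2: ['kitchen', 'a', 'two'] (min_width=13, slack=4)
Line 3: ['paper', 'ant', 'fruit'] (min_width=15, slack=2)
Line 4: ['night', 'bridge', 'bee'] (min_width=16, slack=1)
Line 5: ['it'] (min_width=2, slack=15)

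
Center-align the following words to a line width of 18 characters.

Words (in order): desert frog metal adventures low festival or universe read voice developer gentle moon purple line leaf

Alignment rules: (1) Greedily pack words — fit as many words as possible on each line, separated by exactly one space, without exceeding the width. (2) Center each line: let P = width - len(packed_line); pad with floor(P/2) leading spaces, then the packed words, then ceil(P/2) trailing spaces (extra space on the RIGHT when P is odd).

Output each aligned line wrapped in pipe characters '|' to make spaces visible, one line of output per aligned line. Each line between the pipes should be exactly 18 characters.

Answer: |desert frog metal |
|  adventures low  |
|   festival or    |
|  universe read   |
| voice developer  |
|gentle moon purple|
|    line leaf     |

Derivation:
Line 1: ['desert', 'frog', 'metal'] (min_width=17, slack=1)
Line 2: ['adventures', 'low'] (min_width=14, slack=4)
Line 3: ['festival', 'or'] (min_width=11, slack=7)
Line 4: ['universe', 'read'] (min_width=13, slack=5)
Line 5: ['voice', 'developer'] (min_width=15, slack=3)
Line 6: ['gentle', 'moon', 'purple'] (min_width=18, slack=0)
Line 7: ['line', 'leaf'] (min_width=9, slack=9)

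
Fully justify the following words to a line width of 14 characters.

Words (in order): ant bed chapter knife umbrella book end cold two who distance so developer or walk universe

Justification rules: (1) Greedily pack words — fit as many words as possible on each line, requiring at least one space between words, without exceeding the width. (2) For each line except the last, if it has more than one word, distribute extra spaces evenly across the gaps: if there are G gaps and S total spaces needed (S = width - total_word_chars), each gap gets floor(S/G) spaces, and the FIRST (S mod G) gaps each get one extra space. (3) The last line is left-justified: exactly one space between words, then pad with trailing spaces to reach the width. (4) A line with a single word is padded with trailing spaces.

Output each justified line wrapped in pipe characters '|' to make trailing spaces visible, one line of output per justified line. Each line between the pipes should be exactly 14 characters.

Line 1: ['ant', 'bed'] (min_width=7, slack=7)
Line 2: ['chapter', 'knife'] (min_width=13, slack=1)
Line 3: ['umbrella', 'book'] (min_width=13, slack=1)
Line 4: ['end', 'cold', 'two'] (min_width=12, slack=2)
Line 5: ['who', 'distance'] (min_width=12, slack=2)
Line 6: ['so', 'developer'] (min_width=12, slack=2)
Line 7: ['or', 'walk'] (min_width=7, slack=7)
Line 8: ['universe'] (min_width=8, slack=6)

Answer: |ant        bed|
|chapter  knife|
|umbrella  book|
|end  cold  two|
|who   distance|
|so   developer|
|or        walk|
|universe      |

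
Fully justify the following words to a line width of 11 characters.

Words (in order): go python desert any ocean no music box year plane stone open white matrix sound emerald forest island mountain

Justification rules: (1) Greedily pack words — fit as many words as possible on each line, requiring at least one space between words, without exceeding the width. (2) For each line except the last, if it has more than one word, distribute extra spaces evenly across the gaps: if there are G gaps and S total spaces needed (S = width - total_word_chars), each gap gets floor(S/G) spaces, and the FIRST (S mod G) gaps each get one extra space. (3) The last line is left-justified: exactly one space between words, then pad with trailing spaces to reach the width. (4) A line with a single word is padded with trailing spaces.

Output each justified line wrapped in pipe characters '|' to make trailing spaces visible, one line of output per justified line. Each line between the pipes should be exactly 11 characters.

Line 1: ['go', 'python'] (min_width=9, slack=2)
Line 2: ['desert', 'any'] (min_width=10, slack=1)
Line 3: ['ocean', 'no'] (min_width=8, slack=3)
Line 4: ['music', 'box'] (min_width=9, slack=2)
Line 5: ['year', 'plane'] (min_width=10, slack=1)
Line 6: ['stone', 'open'] (min_width=10, slack=1)
Line 7: ['white'] (min_width=5, slack=6)
Line 8: ['matrix'] (min_width=6, slack=5)
Line 9: ['sound'] (min_width=5, slack=6)
Line 10: ['emerald'] (min_width=7, slack=4)
Line 11: ['forest'] (min_width=6, slack=5)
Line 12: ['island'] (min_width=6, slack=5)
Line 13: ['mountain'] (min_width=8, slack=3)

Answer: |go   python|
|desert  any|
|ocean    no|
|music   box|
|year  plane|
|stone  open|
|white      |
|matrix     |
|sound      |
|emerald    |
|forest     |
|island     |
|mountain   |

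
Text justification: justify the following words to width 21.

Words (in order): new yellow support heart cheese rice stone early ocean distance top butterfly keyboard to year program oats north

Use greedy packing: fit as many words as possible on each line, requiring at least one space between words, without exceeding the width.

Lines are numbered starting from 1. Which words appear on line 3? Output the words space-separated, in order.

Answer: stone early ocean

Derivation:
Line 1: ['new', 'yellow', 'support'] (min_width=18, slack=3)
Line 2: ['heart', 'cheese', 'rice'] (min_width=17, slack=4)
Line 3: ['stone', 'early', 'ocean'] (min_width=17, slack=4)
Line 4: ['distance', 'top'] (min_width=12, slack=9)
Line 5: ['butterfly', 'keyboard', 'to'] (min_width=21, slack=0)
Line 6: ['year', 'program', 'oats'] (min_width=17, slack=4)
Line 7: ['north'] (min_width=5, slack=16)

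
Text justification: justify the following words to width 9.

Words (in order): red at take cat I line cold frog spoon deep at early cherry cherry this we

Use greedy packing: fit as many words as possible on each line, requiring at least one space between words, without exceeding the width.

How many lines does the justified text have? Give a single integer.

Answer: 10

Derivation:
Line 1: ['red', 'at'] (min_width=6, slack=3)
Line 2: ['take', 'cat'] (min_width=8, slack=1)
Line 3: ['I', 'line'] (min_width=6, slack=3)
Line 4: ['cold', 'frog'] (min_width=9, slack=0)
Line 5: ['spoon'] (min_width=5, slack=4)
Line 6: ['deep', 'at'] (min_width=7, slack=2)
Line 7: ['early'] (min_width=5, slack=4)
Line 8: ['cherry'] (min_width=6, slack=3)
Line 9: ['cherry'] (min_width=6, slack=3)
Line 10: ['this', 'we'] (min_width=7, slack=2)
Total lines: 10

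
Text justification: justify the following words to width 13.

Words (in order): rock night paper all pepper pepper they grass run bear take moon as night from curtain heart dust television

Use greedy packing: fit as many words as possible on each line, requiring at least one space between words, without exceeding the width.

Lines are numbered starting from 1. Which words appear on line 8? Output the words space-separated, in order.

Line 1: ['rock', 'night'] (min_width=10, slack=3)
Line 2: ['paper', 'all'] (min_width=9, slack=4)
Line 3: ['pepper', 'pepper'] (min_width=13, slack=0)
Line 4: ['they', 'grass'] (min_width=10, slack=3)
Line 5: ['run', 'bear', 'take'] (min_width=13, slack=0)
Line 6: ['moon', 'as', 'night'] (min_width=13, slack=0)
Line 7: ['from', 'curtain'] (min_width=12, slack=1)
Line 8: ['heart', 'dust'] (min_width=10, slack=3)
Line 9: ['television'] (min_width=10, slack=3)

Answer: heart dust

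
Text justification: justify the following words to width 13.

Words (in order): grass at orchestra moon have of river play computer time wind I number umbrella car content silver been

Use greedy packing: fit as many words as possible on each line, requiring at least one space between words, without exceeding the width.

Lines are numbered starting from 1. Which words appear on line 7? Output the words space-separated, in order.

Line 1: ['grass', 'at'] (min_width=8, slack=5)
Line 2: ['orchestra'] (min_width=9, slack=4)
Line 3: ['moon', 'have', 'of'] (min_width=12, slack=1)
Line 4: ['river', 'play'] (min_width=10, slack=3)
Line 5: ['computer', 'time'] (min_width=13, slack=0)
Line 6: ['wind', 'I', 'number'] (min_width=13, slack=0)
Line 7: ['umbrella', 'car'] (min_width=12, slack=1)
Line 8: ['content'] (min_width=7, slack=6)
Line 9: ['silver', 'been'] (min_width=11, slack=2)

Answer: umbrella car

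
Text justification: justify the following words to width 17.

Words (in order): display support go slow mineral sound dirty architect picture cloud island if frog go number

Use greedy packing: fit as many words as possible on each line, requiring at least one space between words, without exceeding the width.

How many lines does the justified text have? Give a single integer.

Answer: 6

Derivation:
Line 1: ['display', 'support'] (min_width=15, slack=2)
Line 2: ['go', 'slow', 'mineral'] (min_width=15, slack=2)
Line 3: ['sound', 'dirty'] (min_width=11, slack=6)
Line 4: ['architect', 'picture'] (min_width=17, slack=0)
Line 5: ['cloud', 'island', 'if'] (min_width=15, slack=2)
Line 6: ['frog', 'go', 'number'] (min_width=14, slack=3)
Total lines: 6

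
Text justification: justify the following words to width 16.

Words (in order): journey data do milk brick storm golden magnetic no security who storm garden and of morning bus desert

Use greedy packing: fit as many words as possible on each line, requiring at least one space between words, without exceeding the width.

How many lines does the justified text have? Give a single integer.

Line 1: ['journey', 'data', 'do'] (min_width=15, slack=1)
Line 2: ['milk', 'brick', 'storm'] (min_width=16, slack=0)
Line 3: ['golden', 'magnetic'] (min_width=15, slack=1)
Line 4: ['no', 'security', 'who'] (min_width=15, slack=1)
Line 5: ['storm', 'garden', 'and'] (min_width=16, slack=0)
Line 6: ['of', 'morning', 'bus'] (min_width=14, slack=2)
Line 7: ['desert'] (min_width=6, slack=10)
Total lines: 7

Answer: 7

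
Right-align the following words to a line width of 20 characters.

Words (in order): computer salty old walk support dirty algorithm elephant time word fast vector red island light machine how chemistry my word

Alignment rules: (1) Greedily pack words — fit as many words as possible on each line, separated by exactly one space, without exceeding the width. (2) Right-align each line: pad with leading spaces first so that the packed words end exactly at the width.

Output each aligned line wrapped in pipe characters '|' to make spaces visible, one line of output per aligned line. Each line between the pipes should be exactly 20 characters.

Answer: |  computer salty old|
|  walk support dirty|
|  algorithm elephant|
|      time word fast|
|   vector red island|
|   light machine how|
|   chemistry my word|

Derivation:
Line 1: ['computer', 'salty', 'old'] (min_width=18, slack=2)
Line 2: ['walk', 'support', 'dirty'] (min_width=18, slack=2)
Line 3: ['algorithm', 'elephant'] (min_width=18, slack=2)
Line 4: ['time', 'word', 'fast'] (min_width=14, slack=6)
Line 5: ['vector', 'red', 'island'] (min_width=17, slack=3)
Line 6: ['light', 'machine', 'how'] (min_width=17, slack=3)
Line 7: ['chemistry', 'my', 'word'] (min_width=17, slack=3)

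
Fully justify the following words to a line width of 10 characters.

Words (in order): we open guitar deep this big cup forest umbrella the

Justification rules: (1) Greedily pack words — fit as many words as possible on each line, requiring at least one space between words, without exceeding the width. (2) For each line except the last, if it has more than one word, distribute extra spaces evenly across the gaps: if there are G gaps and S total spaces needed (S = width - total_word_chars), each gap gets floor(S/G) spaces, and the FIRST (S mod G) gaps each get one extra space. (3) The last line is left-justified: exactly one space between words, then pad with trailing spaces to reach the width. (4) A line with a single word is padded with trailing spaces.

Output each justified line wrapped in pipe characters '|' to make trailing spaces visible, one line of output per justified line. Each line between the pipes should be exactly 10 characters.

Answer: |we    open|
|guitar    |
|deep  this|
|big    cup|
|forest    |
|umbrella  |
|the       |

Derivation:
Line 1: ['we', 'open'] (min_width=7, slack=3)
Line 2: ['guitar'] (min_width=6, slack=4)
Line 3: ['deep', 'this'] (min_width=9, slack=1)
Line 4: ['big', 'cup'] (min_width=7, slack=3)
Line 5: ['forest'] (min_width=6, slack=4)
Line 6: ['umbrella'] (min_width=8, slack=2)
Line 7: ['the'] (min_width=3, slack=7)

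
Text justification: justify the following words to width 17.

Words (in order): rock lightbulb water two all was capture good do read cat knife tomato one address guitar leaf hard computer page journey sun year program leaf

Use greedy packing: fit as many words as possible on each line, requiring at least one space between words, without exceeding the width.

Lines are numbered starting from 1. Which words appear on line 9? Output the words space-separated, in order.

Line 1: ['rock', 'lightbulb'] (min_width=14, slack=3)
Line 2: ['water', 'two', 'all', 'was'] (min_width=17, slack=0)
Line 3: ['capture', 'good', 'do'] (min_width=15, slack=2)
Line 4: ['read', 'cat', 'knife'] (min_width=14, slack=3)
Line 5: ['tomato', 'one'] (min_width=10, slack=7)
Line 6: ['address', 'guitar'] (min_width=14, slack=3)
Line 7: ['leaf', 'hard'] (min_width=9, slack=8)
Line 8: ['computer', 'page'] (min_width=13, slack=4)
Line 9: ['journey', 'sun', 'year'] (min_width=16, slack=1)
Line 10: ['program', 'leaf'] (min_width=12, slack=5)

Answer: journey sun year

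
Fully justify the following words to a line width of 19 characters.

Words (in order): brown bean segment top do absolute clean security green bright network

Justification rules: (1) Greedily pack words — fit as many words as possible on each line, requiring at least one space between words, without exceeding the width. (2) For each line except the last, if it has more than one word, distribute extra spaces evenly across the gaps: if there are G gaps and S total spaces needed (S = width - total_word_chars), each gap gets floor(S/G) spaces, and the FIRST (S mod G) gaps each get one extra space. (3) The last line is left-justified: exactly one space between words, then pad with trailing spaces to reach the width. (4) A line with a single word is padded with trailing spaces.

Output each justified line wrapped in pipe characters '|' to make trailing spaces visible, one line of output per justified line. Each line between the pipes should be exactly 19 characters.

Answer: |brown  bean segment|
|top   do   absolute|
|clean      security|
|green        bright|
|network            |

Derivation:
Line 1: ['brown', 'bean', 'segment'] (min_width=18, slack=1)
Line 2: ['top', 'do', 'absolute'] (min_width=15, slack=4)
Line 3: ['clean', 'security'] (min_width=14, slack=5)
Line 4: ['green', 'bright'] (min_width=12, slack=7)
Line 5: ['network'] (min_width=7, slack=12)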